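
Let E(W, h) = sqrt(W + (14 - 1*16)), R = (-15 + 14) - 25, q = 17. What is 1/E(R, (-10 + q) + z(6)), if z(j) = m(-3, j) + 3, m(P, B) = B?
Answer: -I*sqrt(7)/14 ≈ -0.18898*I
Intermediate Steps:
z(j) = 3 + j (z(j) = j + 3 = 3 + j)
R = -26 (R = -1 - 25 = -26)
E(W, h) = sqrt(-2 + W) (E(W, h) = sqrt(W + (14 - 16)) = sqrt(W - 2) = sqrt(-2 + W))
1/E(R, (-10 + q) + z(6)) = 1/(sqrt(-2 - 26)) = 1/(sqrt(-28)) = 1/(2*I*sqrt(7)) = -I*sqrt(7)/14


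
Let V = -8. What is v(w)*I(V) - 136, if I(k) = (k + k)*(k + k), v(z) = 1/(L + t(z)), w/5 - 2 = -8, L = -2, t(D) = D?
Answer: -144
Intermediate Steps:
w = -30 (w = 10 + 5*(-8) = 10 - 40 = -30)
v(z) = 1/(-2 + z)
I(k) = 4*k² (I(k) = (2*k)*(2*k) = 4*k²)
v(w)*I(V) - 136 = (4*(-8)²)/(-2 - 30) - 136 = (4*64)/(-32) - 136 = -1/32*256 - 136 = -8 - 136 = -144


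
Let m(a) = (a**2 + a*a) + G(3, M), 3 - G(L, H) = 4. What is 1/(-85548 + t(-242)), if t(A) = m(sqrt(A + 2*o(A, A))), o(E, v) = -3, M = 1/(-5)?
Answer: -1/86045 ≈ -1.1622e-5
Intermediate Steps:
M = -1/5 ≈ -0.20000
G(L, H) = -1 (G(L, H) = 3 - 1*4 = 3 - 4 = -1)
m(a) = -1 + 2*a**2 (m(a) = (a**2 + a*a) - 1 = (a**2 + a**2) - 1 = 2*a**2 - 1 = -1 + 2*a**2)
t(A) = -13 + 2*A (t(A) = -1 + 2*(sqrt(A + 2*(-3)))**2 = -1 + 2*(sqrt(A - 6))**2 = -1 + 2*(sqrt(-6 + A))**2 = -1 + 2*(-6 + A) = -1 + (-12 + 2*A) = -13 + 2*A)
1/(-85548 + t(-242)) = 1/(-85548 + (-13 + 2*(-242))) = 1/(-85548 + (-13 - 484)) = 1/(-85548 - 497) = 1/(-86045) = -1/86045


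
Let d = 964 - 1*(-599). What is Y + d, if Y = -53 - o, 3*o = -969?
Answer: 1833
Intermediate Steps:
o = -323 (o = (1/3)*(-969) = -323)
d = 1563 (d = 964 + 599 = 1563)
Y = 270 (Y = -53 - 1*(-323) = -53 + 323 = 270)
Y + d = 270 + 1563 = 1833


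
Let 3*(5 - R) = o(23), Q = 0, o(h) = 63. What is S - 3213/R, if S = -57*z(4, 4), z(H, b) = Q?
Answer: 3213/16 ≈ 200.81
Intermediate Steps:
z(H, b) = 0
R = -16 (R = 5 - ⅓*63 = 5 - 21 = -16)
S = 0 (S = -57*0 = 0)
S - 3213/R = 0 - 3213/(-16) = 0 - 3213*(-1)/16 = 0 - 1*(-3213/16) = 0 + 3213/16 = 3213/16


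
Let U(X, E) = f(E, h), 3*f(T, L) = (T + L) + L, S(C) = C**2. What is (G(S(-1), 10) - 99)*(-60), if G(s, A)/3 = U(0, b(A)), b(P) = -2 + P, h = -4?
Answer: 5940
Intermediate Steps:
f(T, L) = T/3 + 2*L/3 (f(T, L) = ((T + L) + L)/3 = ((L + T) + L)/3 = (T + 2*L)/3 = T/3 + 2*L/3)
U(X, E) = -8/3 + E/3 (U(X, E) = E/3 + (2/3)*(-4) = E/3 - 8/3 = -8/3 + E/3)
G(s, A) = -10 + A (G(s, A) = 3*(-8/3 + (-2 + A)/3) = 3*(-8/3 + (-2/3 + A/3)) = 3*(-10/3 + A/3) = -10 + A)
(G(S(-1), 10) - 99)*(-60) = ((-10 + 10) - 99)*(-60) = (0 - 99)*(-60) = -99*(-60) = 5940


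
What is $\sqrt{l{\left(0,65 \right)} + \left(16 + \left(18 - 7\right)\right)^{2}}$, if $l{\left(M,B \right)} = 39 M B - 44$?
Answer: $\sqrt{685} \approx 26.173$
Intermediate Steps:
$l{\left(M,B \right)} = -44 + 39 B M$ ($l{\left(M,B \right)} = 39 B M - 44 = -44 + 39 B M$)
$\sqrt{l{\left(0,65 \right)} + \left(16 + \left(18 - 7\right)\right)^{2}} = \sqrt{\left(-44 + 39 \cdot 65 \cdot 0\right) + \left(16 + \left(18 - 7\right)\right)^{2}} = \sqrt{\left(-44 + 0\right) + \left(16 + 11\right)^{2}} = \sqrt{-44 + 27^{2}} = \sqrt{-44 + 729} = \sqrt{685}$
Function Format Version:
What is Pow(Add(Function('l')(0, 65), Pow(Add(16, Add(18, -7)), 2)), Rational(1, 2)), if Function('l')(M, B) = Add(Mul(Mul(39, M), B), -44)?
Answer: Pow(685, Rational(1, 2)) ≈ 26.173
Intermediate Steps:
Function('l')(M, B) = Add(-44, Mul(39, B, M)) (Function('l')(M, B) = Add(Mul(39, B, M), -44) = Add(-44, Mul(39, B, M)))
Pow(Add(Function('l')(0, 65), Pow(Add(16, Add(18, -7)), 2)), Rational(1, 2)) = Pow(Add(Add(-44, Mul(39, 65, 0)), Pow(Add(16, Add(18, -7)), 2)), Rational(1, 2)) = Pow(Add(Add(-44, 0), Pow(Add(16, 11), 2)), Rational(1, 2)) = Pow(Add(-44, Pow(27, 2)), Rational(1, 2)) = Pow(Add(-44, 729), Rational(1, 2)) = Pow(685, Rational(1, 2))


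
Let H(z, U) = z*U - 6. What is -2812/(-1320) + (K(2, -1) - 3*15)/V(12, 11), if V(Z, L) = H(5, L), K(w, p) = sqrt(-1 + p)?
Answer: 19597/16170 + I*sqrt(2)/49 ≈ 1.2119 + 0.028861*I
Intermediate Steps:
H(z, U) = -6 + U*z (H(z, U) = U*z - 6 = -6 + U*z)
V(Z, L) = -6 + 5*L (V(Z, L) = -6 + L*5 = -6 + 5*L)
-2812/(-1320) + (K(2, -1) - 3*15)/V(12, 11) = -2812/(-1320) + (sqrt(-1 - 1) - 3*15)/(-6 + 5*11) = -2812*(-1/1320) + (sqrt(-2) - 45)/(-6 + 55) = 703/330 + (I*sqrt(2) - 45)/49 = 703/330 + (-45 + I*sqrt(2))*(1/49) = 703/330 + (-45/49 + I*sqrt(2)/49) = 19597/16170 + I*sqrt(2)/49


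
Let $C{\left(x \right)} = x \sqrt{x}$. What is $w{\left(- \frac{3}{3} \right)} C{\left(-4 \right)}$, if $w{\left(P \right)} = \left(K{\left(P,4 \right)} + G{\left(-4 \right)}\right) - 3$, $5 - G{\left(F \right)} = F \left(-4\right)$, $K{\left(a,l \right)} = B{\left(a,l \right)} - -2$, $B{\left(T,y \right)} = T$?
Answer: $104 i \approx 104.0 i$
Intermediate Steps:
$K{\left(a,l \right)} = 2 + a$ ($K{\left(a,l \right)} = a - -2 = a + 2 = 2 + a$)
$C{\left(x \right)} = x^{\frac{3}{2}}$
$G{\left(F \right)} = 5 + 4 F$ ($G{\left(F \right)} = 5 - F \left(-4\right) = 5 - - 4 F = 5 + 4 F$)
$w{\left(P \right)} = -12 + P$ ($w{\left(P \right)} = \left(\left(2 + P\right) + \left(5 + 4 \left(-4\right)\right)\right) - 3 = \left(\left(2 + P\right) + \left(5 - 16\right)\right) - 3 = \left(\left(2 + P\right) - 11\right) - 3 = \left(-9 + P\right) - 3 = -12 + P$)
$w{\left(- \frac{3}{3} \right)} C{\left(-4 \right)} = \left(-12 - \frac{3}{3}\right) \left(-4\right)^{\frac{3}{2}} = \left(-12 - 1\right) \left(- 8 i\right) = - 13 \left(- 8 i\right) = 104 i$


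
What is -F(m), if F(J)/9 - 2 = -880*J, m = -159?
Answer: -1259298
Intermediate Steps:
F(J) = 18 - 7920*J (F(J) = 18 + 9*(-880*J) = 18 - 7920*J)
-F(m) = -(18 - 7920*(-159)) = -(18 + 1259280) = -1*1259298 = -1259298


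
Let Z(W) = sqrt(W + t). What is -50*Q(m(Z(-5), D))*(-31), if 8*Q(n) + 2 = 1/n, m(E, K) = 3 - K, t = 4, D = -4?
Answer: -10075/28 ≈ -359.82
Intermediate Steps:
Z(W) = sqrt(4 + W) (Z(W) = sqrt(W + 4) = sqrt(4 + W))
Q(n) = -1/4 + 1/(8*n)
-50*Q(m(Z(-5), D))*(-31) = -25*(1 - 2*(3 - 1*(-4)))/(4*(3 - 1*(-4)))*(-31) = -25*(1 - 2*(3 + 4))/(4*(3 + 4))*(-31) = -25*(1 - 2*7)/(4*7)*(-31) = -25*(1 - 14)/(4*7)*(-31) = -25*(-13)/(4*7)*(-31) = -50*(-13/56)*(-31) = (325/28)*(-31) = -10075/28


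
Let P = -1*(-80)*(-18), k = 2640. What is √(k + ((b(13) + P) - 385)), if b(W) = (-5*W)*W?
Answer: I*√30 ≈ 5.4772*I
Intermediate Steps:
b(W) = -5*W²
P = -1440 (P = 80*(-18) = -1440)
√(k + ((b(13) + P) - 385)) = √(2640 + ((-5*13² - 1440) - 385)) = √(2640 + ((-5*169 - 1440) - 385)) = √(2640 + ((-845 - 1440) - 385)) = √(2640 + (-2285 - 385)) = √(2640 - 2670) = √(-30) = I*√30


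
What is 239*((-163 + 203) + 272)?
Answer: 74568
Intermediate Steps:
239*((-163 + 203) + 272) = 239*(40 + 272) = 239*312 = 74568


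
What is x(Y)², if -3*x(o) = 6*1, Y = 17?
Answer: 4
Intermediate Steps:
x(o) = -2
x(Y)² = (-2)² = 4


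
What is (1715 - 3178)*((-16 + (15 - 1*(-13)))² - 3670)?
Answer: 5158538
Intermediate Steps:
(1715 - 3178)*((-16 + (15 - 1*(-13)))² - 3670) = -1463*((-16 + (15 + 13))² - 3670) = -1463*((-16 + 28)² - 3670) = -1463*(12² - 3670) = -1463*(144 - 3670) = -1463*(-3526) = 5158538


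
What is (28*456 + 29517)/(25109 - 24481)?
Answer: 42285/628 ≈ 67.333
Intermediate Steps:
(28*456 + 29517)/(25109 - 24481) = (12768 + 29517)/628 = 42285*(1/628) = 42285/628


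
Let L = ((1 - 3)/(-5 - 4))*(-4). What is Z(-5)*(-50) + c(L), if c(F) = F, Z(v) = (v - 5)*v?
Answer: -22508/9 ≈ -2500.9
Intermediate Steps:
Z(v) = v*(-5 + v) (Z(v) = (-5 + v)*v = v*(-5 + v))
L = -8/9 (L = -2/(-9)*(-4) = -2*(-⅑)*(-4) = (2/9)*(-4) = -8/9 ≈ -0.88889)
Z(-5)*(-50) + c(L) = -5*(-5 - 5)*(-50) - 8/9 = -5*(-10)*(-50) - 8/9 = 50*(-50) - 8/9 = -2500 - 8/9 = -22508/9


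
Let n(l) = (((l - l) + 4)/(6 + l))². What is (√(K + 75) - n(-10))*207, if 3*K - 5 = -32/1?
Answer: -207 + 207*√66 ≈ 1474.7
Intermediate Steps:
n(l) = 16/(6 + l)² (n(l) = ((0 + 4)/(6 + l))² = (4/(6 + l))² = 16/(6 + l)²)
K = -9 (K = 5/3 + (-32/1)/3 = 5/3 + (-32*1)/3 = 5/3 + (⅓)*(-32) = 5/3 - 32/3 = -9)
(√(K + 75) - n(-10))*207 = (√(-9 + 75) - 16/(6 - 10)²)*207 = (√66 - 16/(-4)²)*207 = (√66 - 16/16)*207 = (√66 - 1*1)*207 = (√66 - 1)*207 = (-1 + √66)*207 = -207 + 207*√66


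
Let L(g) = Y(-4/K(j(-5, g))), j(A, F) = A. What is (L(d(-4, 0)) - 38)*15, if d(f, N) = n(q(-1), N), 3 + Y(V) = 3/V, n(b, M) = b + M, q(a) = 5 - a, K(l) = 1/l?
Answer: -2451/4 ≈ -612.75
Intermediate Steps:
n(b, M) = M + b
Y(V) = -3 + 3/V
d(f, N) = 6 + N (d(f, N) = N + (5 - 1*(-1)) = N + (5 + 1) = N + 6 = 6 + N)
L(g) = -57/20 (L(g) = -3 + 3/((-4/(1/(-5)))) = -3 + 3/((-4/(-⅕))) = -3 + 3/((-4*(-5))) = -3 + 3/20 = -57/20)
(L(d(-4, 0)) - 38)*15 = (-57/20 - 38)*15 = -817/20*15 = -2451/4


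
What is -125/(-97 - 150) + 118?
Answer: 29271/247 ≈ 118.51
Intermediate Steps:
-125/(-97 - 150) + 118 = -125/(-247) + 118 = -1/247*(-125) + 118 = 125/247 + 118 = 29271/247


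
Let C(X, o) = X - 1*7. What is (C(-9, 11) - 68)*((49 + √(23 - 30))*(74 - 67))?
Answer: -28812 - 588*I*√7 ≈ -28812.0 - 1555.7*I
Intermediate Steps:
C(X, o) = -7 + X (C(X, o) = X - 7 = -7 + X)
(C(-9, 11) - 68)*((49 + √(23 - 30))*(74 - 67)) = ((-7 - 9) - 68)*((49 + √(23 - 30))*(74 - 67)) = (-16 - 68)*((49 + √(-7))*7) = -84*(49 + I*√7)*7 = -84*(343 + 7*I*√7) = -28812 - 588*I*√7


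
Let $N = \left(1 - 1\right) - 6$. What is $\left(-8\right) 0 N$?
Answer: $0$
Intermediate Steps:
$N = -6$ ($N = 0 - 6 = -6$)
$\left(-8\right) 0 N = \left(-8\right) 0 \left(-6\right) = 0 \left(-6\right) = 0$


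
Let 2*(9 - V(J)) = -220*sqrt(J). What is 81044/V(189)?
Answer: -81044/254091 + 8914840*sqrt(21)/762273 ≈ 53.275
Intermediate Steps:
V(J) = 9 + 110*sqrt(J) (V(J) = 9 - (-110)*sqrt(J) = 9 + 110*sqrt(J))
81044/V(189) = 81044/(9 + 110*sqrt(189)) = 81044/(9 + 110*(3*sqrt(21))) = 81044/(9 + 330*sqrt(21))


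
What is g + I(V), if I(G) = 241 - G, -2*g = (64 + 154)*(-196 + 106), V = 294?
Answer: 9757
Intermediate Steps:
g = 9810 (g = -(64 + 154)*(-196 + 106)/2 = -109*(-90) = -½*(-19620) = 9810)
g + I(V) = 9810 + (241 - 1*294) = 9810 + (241 - 294) = 9810 - 53 = 9757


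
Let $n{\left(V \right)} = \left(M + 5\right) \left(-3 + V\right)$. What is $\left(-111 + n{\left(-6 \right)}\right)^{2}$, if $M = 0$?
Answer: $24336$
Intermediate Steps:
$n{\left(V \right)} = -15 + 5 V$ ($n{\left(V \right)} = \left(0 + 5\right) \left(-3 + V\right) = 5 \left(-3 + V\right) = -15 + 5 V$)
$\left(-111 + n{\left(-6 \right)}\right)^{2} = \left(-111 + \left(-15 + 5 \left(-6\right)\right)\right)^{2} = \left(-111 - 45\right)^{2} = \left(-156\right)^{2} = 24336$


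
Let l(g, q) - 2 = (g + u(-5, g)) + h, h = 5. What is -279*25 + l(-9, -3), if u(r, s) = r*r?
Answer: -6952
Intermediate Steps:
u(r, s) = r²
l(g, q) = 32 + g (l(g, q) = 2 + ((g + (-5)²) + 5) = 2 + ((g + 25) + 5) = 2 + ((25 + g) + 5) = 2 + (30 + g) = 32 + g)
-279*25 + l(-9, -3) = -279*25 + (32 - 9) = -6975 + 23 = -6952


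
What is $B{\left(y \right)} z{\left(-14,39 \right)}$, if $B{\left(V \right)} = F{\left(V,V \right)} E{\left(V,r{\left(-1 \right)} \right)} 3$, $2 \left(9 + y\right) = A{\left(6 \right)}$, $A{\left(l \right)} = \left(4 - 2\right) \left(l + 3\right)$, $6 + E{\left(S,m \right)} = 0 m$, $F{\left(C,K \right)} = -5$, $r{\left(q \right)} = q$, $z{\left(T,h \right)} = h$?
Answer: $3510$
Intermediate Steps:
$E{\left(S,m \right)} = -6$ ($E{\left(S,m \right)} = -6 + 0 m = -6 + 0 = -6$)
$A{\left(l \right)} = 6 + 2 l$ ($A{\left(l \right)} = 2 \left(3 + l\right) = 6 + 2 l$)
$y = 0$ ($y = -9 + \frac{6 + 2 \cdot 6}{2} = -9 + \frac{6 + 12}{2} = -9 + \frac{1}{2} \cdot 18 = -9 + 9 = 0$)
$B{\left(V \right)} = 90$ ($B{\left(V \right)} = \left(-5\right) \left(-6\right) 3 = 30 \cdot 3 = 90$)
$B{\left(y \right)} z{\left(-14,39 \right)} = 90 \cdot 39 = 3510$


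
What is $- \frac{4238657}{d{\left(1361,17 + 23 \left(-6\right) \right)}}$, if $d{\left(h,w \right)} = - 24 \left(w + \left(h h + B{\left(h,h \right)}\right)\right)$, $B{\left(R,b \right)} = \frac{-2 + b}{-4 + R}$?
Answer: $\frac{5751857549}{60322482216} \approx 0.095352$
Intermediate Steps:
$B{\left(R,b \right)} = \frac{-2 + b}{-4 + R}$
$d{\left(h,w \right)} = - 24 w - 24 h^{2} - \frac{24 \left(-2 + h\right)}{-4 + h}$ ($d{\left(h,w \right)} = - 24 \left(w + \left(h h + \frac{-2 + h}{-4 + h}\right)\right) = - 24 \left(w + \left(h^{2} + \frac{-2 + h}{-4 + h}\right)\right) = - 24 \left(w + h^{2} + \frac{-2 + h}{-4 + h}\right) = - 24 w - 24 h^{2} - \frac{24 \left(-2 + h\right)}{-4 + h}$)
$- \frac{4238657}{d{\left(1361,17 + 23 \left(-6\right) \right)}} = - \frac{4238657}{24 \frac{1}{-4 + 1361} \left(2 - 1361 - \left(-4 + 1361\right) \left(\left(17 + 23 \left(-6\right)\right) + 1361^{2}\right)\right)} = - \frac{4238657}{24 \cdot \frac{1}{1357} \left(2 - 1361 - 1357 \left(\left(17 - 138\right) + 1852321\right)\right)} = - \frac{4238657}{24 \cdot \frac{1}{1357} \left(2 - 1361 - 1357 \left(-121 + 1852321\right)\right)} = - \frac{4238657}{24 \cdot \frac{1}{1357} \left(2 - 1361 - 1357 \cdot 1852200\right)} = - \frac{4238657}{24 \cdot \frac{1}{1357} \left(2 - 1361 - 2513435400\right)} = - \frac{4238657}{24 \cdot \frac{1}{1357} \left(-2513436759\right)} = - \frac{4238657}{- \frac{60322482216}{1357}} = \left(-4238657\right) \left(- \frac{1357}{60322482216}\right) = \frac{5751857549}{60322482216}$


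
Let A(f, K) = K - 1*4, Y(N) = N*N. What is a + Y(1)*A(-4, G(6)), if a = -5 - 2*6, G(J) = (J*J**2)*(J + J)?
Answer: 2571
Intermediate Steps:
G(J) = 2*J**4 (G(J) = J**3*(2*J) = 2*J**4)
Y(N) = N**2
A(f, K) = -4 + K (A(f, K) = K - 4 = -4 + K)
a = -17 (a = -5 - 12 = -17)
a + Y(1)*A(-4, G(6)) = -17 + 1**2*(-4 + 2*6**4) = -17 + 1*(-4 + 2*1296) = -17 + 1*(-4 + 2592) = -17 + 1*2588 = -17 + 2588 = 2571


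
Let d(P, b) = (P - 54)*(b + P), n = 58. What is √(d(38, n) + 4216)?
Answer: 2*√670 ≈ 51.769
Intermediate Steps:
d(P, b) = (-54 + P)*(P + b)
√(d(38, n) + 4216) = √((38² - 54*38 - 54*58 + 38*58) + 4216) = √((1444 - 2052 - 3132 + 2204) + 4216) = √(-1536 + 4216) = √2680 = 2*√670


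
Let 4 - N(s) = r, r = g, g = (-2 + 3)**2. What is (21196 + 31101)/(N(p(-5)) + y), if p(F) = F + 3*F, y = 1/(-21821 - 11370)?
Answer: 55993217/3212 ≈ 17433.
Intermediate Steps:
y = -1/33191 (y = 1/(-33191) = -1/33191 ≈ -3.0129e-5)
p(F) = 4*F
g = 1 (g = 1**2 = 1)
r = 1
N(s) = 3 (N(s) = 4 - 1*1 = 4 - 1 = 3)
(21196 + 31101)/(N(p(-5)) + y) = (21196 + 31101)/(3 - 1/33191) = 52297/(99572/33191) = 52297*(33191/99572) = 55993217/3212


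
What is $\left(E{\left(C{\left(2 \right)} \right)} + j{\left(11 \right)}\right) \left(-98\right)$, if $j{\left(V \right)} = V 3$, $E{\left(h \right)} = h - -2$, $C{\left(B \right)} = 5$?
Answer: $-3920$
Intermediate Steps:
$E{\left(h \right)} = 2 + h$ ($E{\left(h \right)} = h + 2 = 2 + h$)
$j{\left(V \right)} = 3 V$
$\left(E{\left(C{\left(2 \right)} \right)} + j{\left(11 \right)}\right) \left(-98\right) = \left(\left(2 + 5\right) + 3 \cdot 11\right) \left(-98\right) = \left(7 + 33\right) \left(-98\right) = 40 \left(-98\right) = -3920$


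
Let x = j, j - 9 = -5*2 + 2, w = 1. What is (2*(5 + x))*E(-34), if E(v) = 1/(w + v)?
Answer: -4/11 ≈ -0.36364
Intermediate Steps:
j = 1 (j = 9 + (-5*2 + 2) = 9 + (-10 + 2) = 9 - 8 = 1)
x = 1
E(v) = 1/(1 + v)
(2*(5 + x))*E(-34) = (2*(5 + 1))/(1 - 34) = (2*6)/(-33) = 12*(-1/33) = -4/11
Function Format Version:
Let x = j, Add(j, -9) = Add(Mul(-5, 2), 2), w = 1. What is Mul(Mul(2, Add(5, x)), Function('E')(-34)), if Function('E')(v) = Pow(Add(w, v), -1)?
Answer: Rational(-4, 11) ≈ -0.36364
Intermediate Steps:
j = 1 (j = Add(9, Add(Mul(-5, 2), 2)) = Add(9, Add(-10, 2)) = Add(9, -8) = 1)
x = 1
Function('E')(v) = Pow(Add(1, v), -1)
Mul(Mul(2, Add(5, x)), Function('E')(-34)) = Mul(Mul(2, Add(5, 1)), Pow(Add(1, -34), -1)) = Mul(Mul(2, 6), Pow(-33, -1)) = Mul(12, Rational(-1, 33)) = Rational(-4, 11)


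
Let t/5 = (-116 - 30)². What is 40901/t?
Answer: 40901/106580 ≈ 0.38376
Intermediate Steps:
t = 106580 (t = 5*(-116 - 30)² = 5*(-146)² = 5*21316 = 106580)
40901/t = 40901/106580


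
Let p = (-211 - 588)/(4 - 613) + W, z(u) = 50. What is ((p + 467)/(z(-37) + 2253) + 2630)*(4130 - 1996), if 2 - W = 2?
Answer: 7872179206408/1402527 ≈ 5.6129e+6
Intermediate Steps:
W = 0 (W = 2 - 1*2 = 2 - 2 = 0)
p = 799/609 (p = (-211 - 588)/(4 - 613) + 0 = -799/(-609) + 0 = -799*(-1/609) + 0 = 799/609 + 0 = 799/609 ≈ 1.3120)
((p + 467)/(z(-37) + 2253) + 2630)*(4130 - 1996) = ((799/609 + 467)/(50 + 2253) + 2630)*(4130 - 1996) = ((285202/609)/2303 + 2630)*2134 = ((285202/609)*(1/2303) + 2630)*2134 = (285202/1402527 + 2630)*2134 = (3688931212/1402527)*2134 = 7872179206408/1402527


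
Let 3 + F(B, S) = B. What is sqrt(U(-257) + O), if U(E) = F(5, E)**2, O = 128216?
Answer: 2*sqrt(32055) ≈ 358.08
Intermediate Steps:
F(B, S) = -3 + B
U(E) = 4 (U(E) = (-3 + 5)**2 = 2**2 = 4)
sqrt(U(-257) + O) = sqrt(4 + 128216) = sqrt(128220) = 2*sqrt(32055)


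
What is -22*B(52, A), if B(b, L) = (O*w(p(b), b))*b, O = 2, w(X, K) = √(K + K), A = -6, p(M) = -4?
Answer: -4576*√26 ≈ -23333.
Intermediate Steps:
w(X, K) = √2*√K (w(X, K) = √(2*K) = √2*√K)
B(b, L) = 2*√2*b^(3/2) (B(b, L) = (2*(√2*√b))*b = (2*√2*√b)*b = 2*√2*b^(3/2))
-22*B(52, A) = -44*√2*52^(3/2) = -44*√2*104*√13 = -4576*√26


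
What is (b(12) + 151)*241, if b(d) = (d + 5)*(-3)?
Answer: 24100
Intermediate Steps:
b(d) = -15 - 3*d (b(d) = (5 + d)*(-3) = -15 - 3*d)
(b(12) + 151)*241 = ((-15 - 3*12) + 151)*241 = ((-15 - 36) + 151)*241 = (-51 + 151)*241 = 100*241 = 24100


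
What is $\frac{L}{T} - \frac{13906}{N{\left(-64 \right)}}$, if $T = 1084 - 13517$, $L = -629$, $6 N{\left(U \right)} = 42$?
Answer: $- \frac{172888895}{87031} \approx -1986.5$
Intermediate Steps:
$N{\left(U \right)} = 7$ ($N{\left(U \right)} = \frac{1}{6} \cdot 42 = 7$)
$T = -12433$ ($T = 1084 - 13517 = -12433$)
$\frac{L}{T} - \frac{13906}{N{\left(-64 \right)}} = - \frac{629}{-12433} - \frac{13906}{7} = \left(-629\right) \left(- \frac{1}{12433}\right) - \frac{13906}{7} = \frac{629}{12433} - \frac{13906}{7} = - \frac{172888895}{87031}$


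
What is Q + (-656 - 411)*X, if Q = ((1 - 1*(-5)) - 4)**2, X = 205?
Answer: -218731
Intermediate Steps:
Q = 4 (Q = ((1 + 5) - 4)**2 = (6 - 4)**2 = 2**2 = 4)
Q + (-656 - 411)*X = 4 + (-656 - 411)*205 = 4 - 1067*205 = 4 - 218735 = -218731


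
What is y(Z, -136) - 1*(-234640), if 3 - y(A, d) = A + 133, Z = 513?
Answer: 233997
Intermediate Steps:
y(A, d) = -130 - A (y(A, d) = 3 - (A + 133) = 3 - (133 + A) = 3 + (-133 - A) = -130 - A)
y(Z, -136) - 1*(-234640) = (-130 - 1*513) - 1*(-234640) = (-130 - 513) + 234640 = -643 + 234640 = 233997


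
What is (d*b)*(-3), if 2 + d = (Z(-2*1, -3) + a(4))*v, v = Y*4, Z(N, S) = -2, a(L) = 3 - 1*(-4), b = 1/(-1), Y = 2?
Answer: 114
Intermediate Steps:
b = -1
a(L) = 7 (a(L) = 3 + 4 = 7)
v = 8 (v = 2*4 = 8)
d = 38 (d = -2 + (-2 + 7)*8 = -2 + 5*8 = -2 + 40 = 38)
(d*b)*(-3) = (38*(-1))*(-3) = -38*(-3) = 114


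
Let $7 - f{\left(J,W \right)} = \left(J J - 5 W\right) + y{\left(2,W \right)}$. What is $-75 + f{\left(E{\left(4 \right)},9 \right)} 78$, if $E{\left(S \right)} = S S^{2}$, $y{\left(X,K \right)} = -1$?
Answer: $-315429$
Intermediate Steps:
$E{\left(S \right)} = S^{3}$
$f{\left(J,W \right)} = 8 - J^{2} + 5 W$ ($f{\left(J,W \right)} = 7 - \left(\left(J J - 5 W\right) - 1\right) = 7 - \left(\left(J^{2} - 5 W\right) - 1\right) = 7 - \left(-1 + J^{2} - 5 W\right) = 7 + \left(1 - J^{2} + 5 W\right) = 8 - J^{2} + 5 W$)
$-75 + f{\left(E{\left(4 \right)},9 \right)} 78 = -75 + \left(8 - \left(4^{3}\right)^{2} + 5 \cdot 9\right) 78 = -75 + \left(8 - 64^{2} + 45\right) 78 = -75 + \left(8 - 4096 + 45\right) 78 = -75 - 315354 = -315429$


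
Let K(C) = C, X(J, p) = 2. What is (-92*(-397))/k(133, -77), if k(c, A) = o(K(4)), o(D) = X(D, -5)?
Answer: 18262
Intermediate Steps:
o(D) = 2
k(c, A) = 2
(-92*(-397))/k(133, -77) = -92*(-397)/2 = 36524*(1/2) = 18262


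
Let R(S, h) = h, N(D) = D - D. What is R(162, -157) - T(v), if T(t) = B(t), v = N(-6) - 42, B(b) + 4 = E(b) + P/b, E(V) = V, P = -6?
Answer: -778/7 ≈ -111.14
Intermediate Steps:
N(D) = 0
B(b) = -4 + b - 6/b (B(b) = -4 + (b - 6/b) = -4 + b - 6/b)
v = -42 (v = 0 - 42 = -42)
T(t) = -4 + t - 6/t
R(162, -157) - T(v) = -157 - (-4 - 42 - 6/(-42)) = -157 - (-4 - 42 - 6*(-1/42)) = -157 - (-4 - 42 + ⅐) = -157 - 1*(-321/7) = -157 + 321/7 = -778/7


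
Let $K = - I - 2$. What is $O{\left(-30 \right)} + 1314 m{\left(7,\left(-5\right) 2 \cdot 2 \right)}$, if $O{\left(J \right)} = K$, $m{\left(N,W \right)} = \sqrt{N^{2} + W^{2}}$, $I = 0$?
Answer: $-2 + 1314 \sqrt{449} \approx 27841.0$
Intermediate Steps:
$K = -2$ ($K = \left(-1\right) 0 - 2 = 0 - 2 = -2$)
$O{\left(J \right)} = -2$
$O{\left(-30 \right)} + 1314 m{\left(7,\left(-5\right) 2 \cdot 2 \right)} = -2 + 1314 \sqrt{7^{2} + \left(\left(-5\right) 2 \cdot 2\right)^{2}} = -2 + 1314 \sqrt{49 + \left(\left(-10\right) 2\right)^{2}} = -2 + 1314 \sqrt{49 + \left(-20\right)^{2}} = -2 + 1314 \sqrt{49 + 400} = -2 + 1314 \sqrt{449}$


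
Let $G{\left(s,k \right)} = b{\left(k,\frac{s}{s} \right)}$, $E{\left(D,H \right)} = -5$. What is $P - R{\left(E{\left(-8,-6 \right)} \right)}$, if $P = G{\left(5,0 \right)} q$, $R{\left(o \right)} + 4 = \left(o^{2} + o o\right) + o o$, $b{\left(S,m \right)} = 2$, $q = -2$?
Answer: $-75$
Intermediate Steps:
$G{\left(s,k \right)} = 2$
$R{\left(o \right)} = -4 + 3 o^{2}$ ($R{\left(o \right)} = -4 + \left(\left(o^{2} + o o\right) + o o\right) = -4 + \left(\left(o^{2} + o^{2}\right) + o^{2}\right) = -4 + \left(2 o^{2} + o^{2}\right) = -4 + 3 o^{2}$)
$P = -4$ ($P = 2 \left(-2\right) = -4$)
$P - R{\left(E{\left(-8,-6 \right)} \right)} = -4 - \left(-4 + 3 \left(-5\right)^{2}\right) = -4 - \left(-4 + 3 \cdot 25\right) = -4 - \left(-4 + 75\right) = -4 - 71 = -75$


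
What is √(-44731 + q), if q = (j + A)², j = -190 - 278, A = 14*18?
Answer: 5*√77 ≈ 43.875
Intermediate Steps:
A = 252
j = -468
q = 46656 (q = (-468 + 252)² = (-216)² = 46656)
√(-44731 + q) = √(-44731 + 46656) = √1925 = 5*√77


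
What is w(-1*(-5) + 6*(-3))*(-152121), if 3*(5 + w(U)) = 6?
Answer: 456363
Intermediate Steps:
w(U) = -3 (w(U) = -5 + (1/3)*6 = -5 + 2 = -3)
w(-1*(-5) + 6*(-3))*(-152121) = -3*(-152121) = 456363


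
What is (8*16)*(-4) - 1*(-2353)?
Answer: 1841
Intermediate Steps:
(8*16)*(-4) - 1*(-2353) = 128*(-4) + 2353 = -512 + 2353 = 1841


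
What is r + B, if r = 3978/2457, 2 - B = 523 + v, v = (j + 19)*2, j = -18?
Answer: -10949/21 ≈ -521.38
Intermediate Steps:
v = 2 (v = (-18 + 19)*2 = 1*2 = 2)
B = -523 (B = 2 - (523 + 2) = 2 - 1*525 = 2 - 525 = -523)
r = 34/21 (r = 3978*(1/2457) = 34/21 ≈ 1.6190)
r + B = 34/21 - 523 = -10949/21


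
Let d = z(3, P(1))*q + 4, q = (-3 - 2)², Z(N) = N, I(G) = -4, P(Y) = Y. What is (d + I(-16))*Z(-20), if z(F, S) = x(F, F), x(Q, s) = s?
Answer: -1500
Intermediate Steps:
z(F, S) = F
q = 25 (q = (-5)² = 25)
d = 79 (d = 3*25 + 4 = 75 + 4 = 79)
(d + I(-16))*Z(-20) = (79 - 4)*(-20) = 75*(-20) = -1500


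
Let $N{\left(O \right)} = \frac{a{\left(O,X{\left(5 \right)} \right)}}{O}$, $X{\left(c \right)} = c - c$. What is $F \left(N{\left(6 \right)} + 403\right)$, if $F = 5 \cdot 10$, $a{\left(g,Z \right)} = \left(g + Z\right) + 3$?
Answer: $20225$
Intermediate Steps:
$X{\left(c \right)} = 0$
$a{\left(g,Z \right)} = 3 + Z + g$ ($a{\left(g,Z \right)} = \left(Z + g\right) + 3 = 3 + Z + g$)
$N{\left(O \right)} = \frac{3 + O}{O}$ ($N{\left(O \right)} = \frac{3 + 0 + O}{O} = \frac{3 + O}{O}$)
$F = 50$
$F \left(N{\left(6 \right)} + 403\right) = 50 \left(\frac{3 + 6}{6} + 403\right) = 50 \left(\frac{1}{6} \cdot 9 + 403\right) = 50 \left(\frac{3}{2} + 403\right) = 50 \cdot \frac{809}{2} = 20225$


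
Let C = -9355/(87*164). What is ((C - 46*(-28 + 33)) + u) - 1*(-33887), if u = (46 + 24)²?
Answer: 550121921/14268 ≈ 38556.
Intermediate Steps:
u = 4900 (u = 70² = 4900)
C = -9355/14268 ≈ -0.65566
((C - 46*(-28 + 33)) + u) - 1*(-33887) = ((-9355/14268 - 46*(-28 + 33)) + 4900) - 1*(-33887) = ((-9355/14268 - 46*5) + 4900) + 33887 = ((-9355/14268 - 230) + 4900) + 33887 = (-3290995/14268 + 4900) + 33887 = 66622205/14268 + 33887 = 550121921/14268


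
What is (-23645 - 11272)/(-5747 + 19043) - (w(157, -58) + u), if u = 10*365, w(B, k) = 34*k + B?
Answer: -8144359/4432 ≈ -1837.6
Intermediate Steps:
w(B, k) = B + 34*k
u = 3650
(-23645 - 11272)/(-5747 + 19043) - (w(157, -58) + u) = (-23645 - 11272)/(-5747 + 19043) - ((157 + 34*(-58)) + 3650) = -34917/13296 - ((157 - 1972) + 3650) = -34917*1/13296 - (-1815 + 3650) = -11639/4432 - 1*1835 = -11639/4432 - 1835 = -8144359/4432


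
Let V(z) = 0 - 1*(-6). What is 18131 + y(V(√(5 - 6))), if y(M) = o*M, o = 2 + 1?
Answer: 18149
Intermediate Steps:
o = 3
V(z) = 6 (V(z) = 0 + 6 = 6)
y(M) = 3*M
18131 + y(V(√(5 - 6))) = 18131 + 3*6 = 18131 + 18 = 18149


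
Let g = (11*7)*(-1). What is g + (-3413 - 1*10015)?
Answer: -13505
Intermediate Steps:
g = -77 (g = 77*(-1) = -77)
g + (-3413 - 1*10015) = -77 + (-3413 - 1*10015) = -77 + (-3413 - 10015) = -77 - 13428 = -13505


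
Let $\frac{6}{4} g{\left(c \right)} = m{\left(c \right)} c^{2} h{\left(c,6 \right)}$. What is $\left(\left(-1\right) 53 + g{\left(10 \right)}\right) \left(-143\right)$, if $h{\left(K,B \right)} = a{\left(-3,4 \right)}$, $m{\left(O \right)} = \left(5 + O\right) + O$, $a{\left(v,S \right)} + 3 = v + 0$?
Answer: $1437579$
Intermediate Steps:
$a{\left(v,S \right)} = -3 + v$ ($a{\left(v,S \right)} = -3 + \left(v + 0\right) = -3 + v$)
$m{\left(O \right)} = 5 + 2 O$
$h{\left(K,B \right)} = -6$ ($h{\left(K,B \right)} = -3 - 3 = -6$)
$g{\left(c \right)} = - 4 c^{2} \left(5 + 2 c\right)$ ($g{\left(c \right)} = \frac{2 \left(5 + 2 c\right) c^{2} \left(-6\right)}{3} = \frac{2 c^{2} \left(5 + 2 c\right) \left(-6\right)}{3} = \frac{2 \left(- 6 c^{2} \left(5 + 2 c\right)\right)}{3} = - 4 c^{2} \left(5 + 2 c\right)$)
$\left(\left(-1\right) 53 + g{\left(10 \right)}\right) \left(-143\right) = \left(\left(-1\right) 53 + 10^{2} \left(-20 - 80\right)\right) \left(-143\right) = \left(-53 + 100 \left(-20 - 80\right)\right) \left(-143\right) = \left(-53 + 100 \left(-100\right)\right) \left(-143\right) = \left(-53 - 10000\right) \left(-143\right) = \left(-10053\right) \left(-143\right) = 1437579$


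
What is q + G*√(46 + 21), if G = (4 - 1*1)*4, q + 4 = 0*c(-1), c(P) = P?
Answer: -4 + 12*√67 ≈ 94.224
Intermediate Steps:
q = -4 (q = -4 + 0*(-1) = -4 + 0 = -4)
G = 12 (G = (4 - 1)*4 = 3*4 = 12)
q + G*√(46 + 21) = -4 + 12*√(46 + 21) = -4 + 12*√67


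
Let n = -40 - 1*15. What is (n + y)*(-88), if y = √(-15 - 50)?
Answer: 4840 - 88*I*√65 ≈ 4840.0 - 709.48*I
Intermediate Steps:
n = -55 (n = -40 - 15 = -55)
y = I*√65 (y = √(-65) = I*√65 ≈ 8.0623*I)
(n + y)*(-88) = (-55 + I*√65)*(-88) = 4840 - 88*I*√65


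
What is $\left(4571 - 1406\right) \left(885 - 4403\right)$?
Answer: $-11134470$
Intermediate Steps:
$\left(4571 - 1406\right) \left(885 - 4403\right) = 3165 \left(885 - 4403\right) = 3165 \left(-3518\right) = -11134470$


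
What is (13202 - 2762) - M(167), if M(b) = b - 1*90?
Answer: 10363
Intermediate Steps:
M(b) = -90 + b (M(b) = b - 90 = -90 + b)
(13202 - 2762) - M(167) = (13202 - 2762) - (-90 + 167) = 10440 - 1*77 = 10440 - 77 = 10363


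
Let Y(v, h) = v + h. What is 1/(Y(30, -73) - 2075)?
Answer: -1/2118 ≈ -0.00047214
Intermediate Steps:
Y(v, h) = h + v
1/(Y(30, -73) - 2075) = 1/((-73 + 30) - 2075) = 1/(-43 - 2075) = 1/(-2118) = -1/2118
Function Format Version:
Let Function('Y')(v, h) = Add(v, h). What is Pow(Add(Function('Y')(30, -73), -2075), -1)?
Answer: Rational(-1, 2118) ≈ -0.00047214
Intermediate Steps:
Function('Y')(v, h) = Add(h, v)
Pow(Add(Function('Y')(30, -73), -2075), -1) = Pow(Add(Add(-73, 30), -2075), -1) = Pow(Add(-43, -2075), -1) = Pow(-2118, -1) = Rational(-1, 2118)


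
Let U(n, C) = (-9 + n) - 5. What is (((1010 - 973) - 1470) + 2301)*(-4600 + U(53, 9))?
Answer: -3958948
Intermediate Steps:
U(n, C) = -14 + n
(((1010 - 973) - 1470) + 2301)*(-4600 + U(53, 9)) = (((1010 - 973) - 1470) + 2301)*(-4600 + (-14 + 53)) = ((37 - 1470) + 2301)*(-4600 + 39) = (-1433 + 2301)*(-4561) = 868*(-4561) = -3958948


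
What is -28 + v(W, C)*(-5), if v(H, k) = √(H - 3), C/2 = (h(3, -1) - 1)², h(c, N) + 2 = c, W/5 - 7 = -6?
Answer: -28 - 5*√2 ≈ -35.071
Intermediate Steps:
W = 5 (W = 35 + 5*(-6) = 35 - 30 = 5)
h(c, N) = -2 + c
C = 0 (C = 2*((-2 + 3) - 1)² = 2*(1 - 1)² = 2*0² = 2*0 = 0)
v(H, k) = √(-3 + H)
-28 + v(W, C)*(-5) = -28 + √(-3 + 5)*(-5) = -28 + √2*(-5) = -28 - 5*√2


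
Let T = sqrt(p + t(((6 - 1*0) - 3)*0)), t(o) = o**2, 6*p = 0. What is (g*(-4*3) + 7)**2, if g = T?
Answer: 49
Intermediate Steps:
p = 0 (p = (1/6)*0 = 0)
T = 0 (T = sqrt(0 + (((6 - 1*0) - 3)*0)**2) = sqrt(0 + (((6 + 0) - 3)*0)**2) = sqrt(0 + ((6 - 3)*0)**2) = sqrt(0 + (3*0)**2) = sqrt(0 + 0**2) = sqrt(0 + 0) = sqrt(0) = 0)
g = 0
(g*(-4*3) + 7)**2 = (0*(-4*3) + 7)**2 = (0*(-12) + 7)**2 = (0 + 7)**2 = 7**2 = 49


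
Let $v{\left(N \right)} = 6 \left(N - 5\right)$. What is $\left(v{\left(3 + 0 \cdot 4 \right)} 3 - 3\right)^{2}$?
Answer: $1521$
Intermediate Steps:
$v{\left(N \right)} = -30 + 6 N$ ($v{\left(N \right)} = 6 \left(-5 + N\right) = -30 + 6 N$)
$\left(v{\left(3 + 0 \cdot 4 \right)} 3 - 3\right)^{2} = \left(\left(-30 + 6 \left(3 + 0 \cdot 4\right)\right) 3 - 3\right)^{2} = \left(\left(-30 + 6 \left(3 + 0\right)\right) 3 - 3\right)^{2} = \left(\left(-30 + 6 \cdot 3\right) 3 - 3\right)^{2} = \left(\left(-30 + 18\right) 3 - 3\right)^{2} = \left(\left(-12\right) 3 - 3\right)^{2} = \left(-36 - 3\right)^{2} = \left(-39\right)^{2} = 1521$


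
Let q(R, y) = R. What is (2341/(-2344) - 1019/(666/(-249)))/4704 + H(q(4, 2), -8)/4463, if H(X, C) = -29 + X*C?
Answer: 366573548263/5462290407168 ≈ 0.067110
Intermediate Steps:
H(X, C) = -29 + C*X
(2341/(-2344) - 1019/(666/(-249)))/4704 + H(q(4, 2), -8)/4463 = (2341/(-2344) - 1019/(666/(-249)))/4704 + (-29 - 8*4)/4463 = (2341*(-1/2344) - 1019/(666*(-1/249)))*(1/4704) + (-29 - 32)*(1/4463) = (-2341/2344 - 1019/(-222/83))*(1/4704) - 61*1/4463 = (-2341/2344 - 1019*(-83/222))*(1/4704) - 61/4463 = (-2341/2344 + 84577/222)*(1/4704) - 61/4463 = (98864393/260184)*(1/4704) - 61/4463 = 98864393/1223905536 - 61/4463 = 366573548263/5462290407168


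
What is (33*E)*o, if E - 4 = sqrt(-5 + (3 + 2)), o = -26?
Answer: -3432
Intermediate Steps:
E = 4 (E = 4 + sqrt(-5 + (3 + 2)) = 4 + sqrt(-5 + 5) = 4 + sqrt(0) = 4 + 0 = 4)
(33*E)*o = (33*4)*(-26) = 132*(-26) = -3432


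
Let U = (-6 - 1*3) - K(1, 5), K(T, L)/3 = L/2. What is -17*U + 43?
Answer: 647/2 ≈ 323.50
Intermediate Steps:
K(T, L) = 3*L/2 (K(T, L) = 3*(L/2) = 3*L/2)
U = -33/2 (U = (-6 - 1*3) - 3*5/2 = (-6 - 3) - 1*15/2 = -9 - 15/2 = -33/2 ≈ -16.500)
-17*U + 43 = -17*(-33/2) + 43 = 561/2 + 43 = 647/2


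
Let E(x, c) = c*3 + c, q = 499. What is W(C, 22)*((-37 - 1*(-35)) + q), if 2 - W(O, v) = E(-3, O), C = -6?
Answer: 12922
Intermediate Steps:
E(x, c) = 4*c (E(x, c) = 3*c + c = 4*c)
W(O, v) = 2 - 4*O
W(C, 22)*((-37 - 1*(-35)) + q) = (2 - 4*(-6))*((-37 - 1*(-35)) + 499) = (2 + 24)*((-37 + 35) + 499) = 26*(-2 + 499) = 26*497 = 12922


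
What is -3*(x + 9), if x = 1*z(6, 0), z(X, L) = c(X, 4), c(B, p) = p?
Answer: -39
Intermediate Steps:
z(X, L) = 4
x = 4 (x = 1*4 = 4)
-3*(x + 9) = -3*(4 + 9) = -3*13 = -39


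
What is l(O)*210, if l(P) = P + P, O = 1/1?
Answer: 420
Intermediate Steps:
O = 1
l(P) = 2*P
l(O)*210 = (2*1)*210 = 2*210 = 420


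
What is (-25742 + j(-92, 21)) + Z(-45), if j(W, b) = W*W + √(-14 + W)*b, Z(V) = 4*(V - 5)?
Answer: -17478 + 21*I*√106 ≈ -17478.0 + 216.21*I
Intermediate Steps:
Z(V) = -20 + 4*V (Z(V) = 4*(-5 + V) = -20 + 4*V)
j(W, b) = W² + b*√(-14 + W)
(-25742 + j(-92, 21)) + Z(-45) = (-25742 + ((-92)² + 21*√(-14 - 92))) + (-20 + 4*(-45)) = (-25742 + (8464 + 21*√(-106))) + (-20 - 180) = (-25742 + (8464 + 21*(I*√106))) - 200 = (-25742 + (8464 + 21*I*√106)) - 200 = (-17278 + 21*I*√106) - 200 = -17478 + 21*I*√106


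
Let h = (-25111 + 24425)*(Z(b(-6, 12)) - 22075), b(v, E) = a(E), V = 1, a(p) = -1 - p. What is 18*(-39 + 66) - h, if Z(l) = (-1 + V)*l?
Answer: -15142964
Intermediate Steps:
b(v, E) = -1 - E
Z(l) = 0 (Z(l) = (-1 + 1)*l = 0*l = 0)
h = 15143450 (h = (-25111 + 24425)*(0 - 22075) = -686*(-22075) = 15143450)
18*(-39 + 66) - h = 18*(-39 + 66) - 1*15143450 = 18*27 - 15143450 = 486 - 15143450 = -15142964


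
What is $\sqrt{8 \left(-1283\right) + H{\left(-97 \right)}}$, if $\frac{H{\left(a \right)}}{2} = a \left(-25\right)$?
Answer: $i \sqrt{5414} \approx 73.58 i$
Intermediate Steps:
$H{\left(a \right)} = - 50 a$ ($H{\left(a \right)} = 2 a \left(-25\right) = 2 \left(- 25 a\right) = - 50 a$)
$\sqrt{8 \left(-1283\right) + H{\left(-97 \right)}} = \sqrt{8 \left(-1283\right) - -4850} = \sqrt{-10264 + 4850} = \sqrt{-5414} = i \sqrt{5414}$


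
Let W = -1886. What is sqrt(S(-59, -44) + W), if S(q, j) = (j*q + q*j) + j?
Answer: sqrt(3262) ≈ 57.114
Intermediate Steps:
S(q, j) = j + 2*j*q (S(q, j) = (j*q + j*q) + j = 2*j*q + j = j + 2*j*q)
sqrt(S(-59, -44) + W) = sqrt(-44*(1 + 2*(-59)) - 1886) = sqrt(-44*(1 - 118) - 1886) = sqrt(-44*(-117) - 1886) = sqrt(5148 - 1886) = sqrt(3262)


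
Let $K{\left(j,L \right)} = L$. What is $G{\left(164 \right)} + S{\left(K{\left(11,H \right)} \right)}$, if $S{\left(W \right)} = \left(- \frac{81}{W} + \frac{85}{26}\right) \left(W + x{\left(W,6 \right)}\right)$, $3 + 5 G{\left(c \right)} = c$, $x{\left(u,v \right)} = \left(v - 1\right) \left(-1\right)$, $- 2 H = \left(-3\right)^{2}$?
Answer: $- \frac{44163}{260} \approx -169.86$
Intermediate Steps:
$H = - \frac{9}{2}$ ($H = - \frac{\left(-3\right)^{2}}{2} = \left(- \frac{1}{2}\right) 9 = - \frac{9}{2} \approx -4.5$)
$x{\left(u,v \right)} = 1 - v$ ($x{\left(u,v \right)} = \left(-1 + v\right) \left(-1\right) = 1 - v$)
$G{\left(c \right)} = - \frac{3}{5} + \frac{c}{5}$
$S{\left(W \right)} = \left(-5 + W\right) \left(\frac{85}{26} - \frac{81}{W}\right)$ ($S{\left(W \right)} = \left(- \frac{81}{W} + \frac{85}{26}\right) \left(W + \left(1 - 6\right)\right) = \left(- \frac{81}{W} + 85 \cdot \frac{1}{26}\right) \left(W + \left(1 - 6\right)\right) = \left(- \frac{81}{W} + \frac{85}{26}\right) \left(W - 5\right) = \left(\frac{85}{26} - \frac{81}{W}\right) \left(-5 + W\right) = \left(-5 + W\right) \left(\frac{85}{26} - \frac{81}{W}\right)$)
$G{\left(164 \right)} + S{\left(K{\left(11,H \right)} \right)} = \left(- \frac{3}{5} + \frac{1}{5} \cdot 164\right) + \frac{10530 - \frac{9 \left(-2531 + 85 \left(- \frac{9}{2}\right)\right)}{2}}{26 \left(- \frac{9}{2}\right)} = \left(- \frac{3}{5} + \frac{164}{5}\right) + \frac{1}{26} \left(- \frac{2}{9}\right) \left(10530 - \frac{9 \left(-2531 - \frac{765}{2}\right)}{2}\right) = \frac{161}{5} + \frac{1}{26} \left(- \frac{2}{9}\right) \left(10530 - - \frac{52443}{4}\right) = \frac{161}{5} + \frac{1}{26} \left(- \frac{2}{9}\right) \left(10530 + \frac{52443}{4}\right) = \frac{161}{5} + \frac{1}{26} \left(- \frac{2}{9}\right) \frac{94563}{4} = \frac{161}{5} - \frac{10507}{52} = - \frac{44163}{260}$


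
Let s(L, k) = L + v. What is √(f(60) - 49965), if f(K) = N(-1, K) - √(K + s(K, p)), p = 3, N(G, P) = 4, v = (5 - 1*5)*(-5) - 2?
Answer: √(-49961 - √118) ≈ 223.54*I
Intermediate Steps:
v = -2 (v = (5 - 5)*(-5) - 2 = 0*(-5) - 2 = 0 - 2 = -2)
s(L, k) = -2 + L (s(L, k) = L - 2 = -2 + L)
f(K) = 4 - √(-2 + 2*K) (f(K) = 4 - √(K + (-2 + K)) = 4 - √(-2 + 2*K))
√(f(60) - 49965) = √((4 - √(-2 + 2*60)) - 49965) = √((4 - √(-2 + 120)) - 49965) = √((4 - √118) - 49965) = √(-49961 - √118)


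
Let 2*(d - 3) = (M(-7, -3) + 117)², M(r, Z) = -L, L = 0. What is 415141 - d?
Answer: 816587/2 ≈ 4.0829e+5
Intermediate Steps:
M(r, Z) = 0 (M(r, Z) = -1*0 = 0)
d = 13695/2 (d = 3 + (0 + 117)²/2 = 3 + (½)*117² = 3 + (½)*13689 = 3 + 13689/2 = 13695/2 ≈ 6847.5)
415141 - d = 415141 - 1*13695/2 = 415141 - 13695/2 = 816587/2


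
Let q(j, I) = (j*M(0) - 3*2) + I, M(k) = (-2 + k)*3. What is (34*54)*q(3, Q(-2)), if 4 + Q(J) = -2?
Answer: -55080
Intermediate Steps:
M(k) = -6 + 3*k
Q(J) = -6 (Q(J) = -4 - 2 = -6)
q(j, I) = -6 + I - 6*j (q(j, I) = (j*(-6 + 3*0) - 3*2) + I = (j*(-6 + 0) - 6) + I = (j*(-6) - 6) + I = (-6*j - 6) + I = (-6 - 6*j) + I = -6 + I - 6*j)
(34*54)*q(3, Q(-2)) = (34*54)*(-6 - 6 - 6*3) = 1836*(-6 - 6 - 18) = 1836*(-30) = -55080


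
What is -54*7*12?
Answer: -4536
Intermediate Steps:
-54*7*12 = -9*42*12 = -378*12 = -4536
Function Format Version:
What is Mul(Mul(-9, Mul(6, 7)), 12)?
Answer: -4536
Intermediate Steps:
Mul(Mul(-9, Mul(6, 7)), 12) = Mul(Mul(-9, 42), 12) = Mul(-378, 12) = -4536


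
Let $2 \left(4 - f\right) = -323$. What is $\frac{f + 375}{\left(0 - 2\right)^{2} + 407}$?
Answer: $\frac{1081}{822} \approx 1.3151$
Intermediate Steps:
$f = \frac{331}{2}$ ($f = 4 - - \frac{323}{2} = 4 + \frac{323}{2} = \frac{331}{2} \approx 165.5$)
$\frac{f + 375}{\left(0 - 2\right)^{2} + 407} = \frac{\frac{331}{2} + 375}{\left(0 - 2\right)^{2} + 407} = \frac{1081}{2 \left(\left(-2\right)^{2} + 407\right)} = \frac{1081}{2 \left(4 + 407\right)} = \frac{1081}{2 \cdot 411} = \frac{1081}{2} \cdot \frac{1}{411} = \frac{1081}{822}$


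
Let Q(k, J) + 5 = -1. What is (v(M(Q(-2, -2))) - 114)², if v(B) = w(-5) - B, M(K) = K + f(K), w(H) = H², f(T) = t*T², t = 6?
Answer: 89401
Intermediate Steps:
Q(k, J) = -6 (Q(k, J) = -5 - 1 = -6)
f(T) = 6*T²
M(K) = K + 6*K²
v(B) = 25 - B (v(B) = (-5)² - B = 25 - B)
(v(M(Q(-2, -2))) - 114)² = ((25 - (-6)*(1 + 6*(-6))) - 114)² = ((25 - (-6)*(1 - 36)) - 114)² = ((25 - (-6)*(-35)) - 114)² = ((25 - 1*210) - 114)² = ((25 - 210) - 114)² = (-185 - 114)² = (-299)² = 89401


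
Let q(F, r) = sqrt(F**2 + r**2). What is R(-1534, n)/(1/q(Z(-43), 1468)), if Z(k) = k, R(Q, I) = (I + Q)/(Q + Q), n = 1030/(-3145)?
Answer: 241273*sqrt(2156873)/482443 ≈ 734.47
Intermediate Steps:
n = -206/629 (n = 1030*(-1/3145) = -206/629 ≈ -0.32750)
R(Q, I) = (I + Q)/(2*Q) (R(Q, I) = (I + Q)/((2*Q)) = (I + Q)*(1/(2*Q)) = (I + Q)/(2*Q))
R(-1534, n)/(1/q(Z(-43), 1468)) = ((1/2)*(-206/629 - 1534)/(-1534))/(1/(sqrt((-43)**2 + 1468**2))) = ((1/2)*(-1/1534)*(-965092/629))/(1/(sqrt(1849 + 2155024))) = 241273/(482443*(1/(sqrt(2156873)))) = 241273/(482443*((sqrt(2156873)/2156873))) = 241273*sqrt(2156873)/482443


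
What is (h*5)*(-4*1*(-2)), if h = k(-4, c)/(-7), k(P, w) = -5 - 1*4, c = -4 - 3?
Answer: 360/7 ≈ 51.429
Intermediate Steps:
c = -7
k(P, w) = -9 (k(P, w) = -5 - 4 = -9)
h = 9/7 (h = -9/(-7) = -9*(-1/7) = 9/7 ≈ 1.2857)
(h*5)*(-4*1*(-2)) = ((9/7)*5)*(-4*1*(-2)) = 45*(-4*(-2))/7 = (45/7)*8 = 360/7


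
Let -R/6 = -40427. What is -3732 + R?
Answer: 238830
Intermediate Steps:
R = 242562 (R = -6*(-40427) = 242562)
-3732 + R = -3732 + 242562 = 238830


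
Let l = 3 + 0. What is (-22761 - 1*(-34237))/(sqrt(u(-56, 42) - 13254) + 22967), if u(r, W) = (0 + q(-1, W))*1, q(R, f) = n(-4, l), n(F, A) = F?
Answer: 37652756/75356621 - 11476*I*sqrt(13258)/527496347 ≈ 0.49966 - 0.002505*I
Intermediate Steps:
l = 3
q(R, f) = -4
u(r, W) = -4 (u(r, W) = (0 - 4)*1 = -4*1 = -4)
(-22761 - 1*(-34237))/(sqrt(u(-56, 42) - 13254) + 22967) = (-22761 - 1*(-34237))/(sqrt(-4 - 13254) + 22967) = (-22761 + 34237)/(sqrt(-13258) + 22967) = 11476/(I*sqrt(13258) + 22967) = 11476/(22967 + I*sqrt(13258))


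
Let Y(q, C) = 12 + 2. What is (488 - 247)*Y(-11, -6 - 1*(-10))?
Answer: 3374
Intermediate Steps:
Y(q, C) = 14
(488 - 247)*Y(-11, -6 - 1*(-10)) = (488 - 247)*14 = 241*14 = 3374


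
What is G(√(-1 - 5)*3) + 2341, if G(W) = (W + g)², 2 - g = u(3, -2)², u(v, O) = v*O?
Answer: 3443 - 204*I*√6 ≈ 3443.0 - 499.7*I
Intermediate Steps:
u(v, O) = O*v
g = -34 (g = 2 - (-2*3)² = 2 - 1*(-6)² = 2 - 1*36 = 2 - 36 = -34)
G(W) = (-34 + W)² (G(W) = (W - 34)² = (-34 + W)²)
G(√(-1 - 5)*3) + 2341 = (-34 + √(-1 - 5)*3)² + 2341 = (-34 + √(-6)*3)² + 2341 = (-34 + (I*√6)*3)² + 2341 = (-34 + 3*I*√6)² + 2341 = 2341 + (-34 + 3*I*√6)²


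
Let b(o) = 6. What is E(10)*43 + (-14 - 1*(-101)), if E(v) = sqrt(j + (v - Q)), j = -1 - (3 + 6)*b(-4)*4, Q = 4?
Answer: 87 + 43*I*sqrt(211) ≈ 87.0 + 624.61*I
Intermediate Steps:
j = -217 (j = -1 - (3 + 6)*6*4 = -1 - 9*6*4 = -1 - 54*4 = -1 - 1*216 = -1 - 216 = -217)
E(v) = sqrt(-221 + v) (E(v) = sqrt(-217 + (v - 1*4)) = sqrt(-217 + (v - 4)) = sqrt(-217 + (-4 + v)) = sqrt(-221 + v))
E(10)*43 + (-14 - 1*(-101)) = sqrt(-221 + 10)*43 + (-14 - 1*(-101)) = sqrt(-211)*43 + (-14 + 101) = (I*sqrt(211))*43 + 87 = 43*I*sqrt(211) + 87 = 87 + 43*I*sqrt(211)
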